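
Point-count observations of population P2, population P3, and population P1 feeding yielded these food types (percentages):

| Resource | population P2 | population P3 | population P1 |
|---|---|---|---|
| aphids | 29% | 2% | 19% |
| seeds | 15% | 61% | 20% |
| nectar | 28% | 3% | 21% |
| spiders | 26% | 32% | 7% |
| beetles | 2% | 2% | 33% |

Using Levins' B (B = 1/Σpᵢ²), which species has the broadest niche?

Convert percentages to proportions (divide by 100).
Σp_P2ᵢ² = 0.29² + 0.15² + 0.28² + 0.26² + 0.02² = 0.0841 + 0.0225 + 0.0784 + 0.0676 + 0.0004 = 0.2530
B_P2 = 1 / 0.2530 = 3.9526
Σp_P3ᵢ² = 0.02² + 0.61² + 0.03² + 0.32² + 0.02² = 0.0004 + 0.3721 + 0.0009 + 0.1024 + 0.0004 = 0.4762
B_P3 = 1 / 0.4762 = 2.1000
Σp_P1ᵢ² = 0.19² + 0.20² + 0.21² + 0.07² + 0.33² = 0.0361 + 0.0400 + 0.0441 + 0.0049 + 0.1089 = 0.2340
B_P1 = 1 / 0.2340 = 4.2735
Highest B → broadest niche (most generalist): population P1 (B = 4.27).

population P1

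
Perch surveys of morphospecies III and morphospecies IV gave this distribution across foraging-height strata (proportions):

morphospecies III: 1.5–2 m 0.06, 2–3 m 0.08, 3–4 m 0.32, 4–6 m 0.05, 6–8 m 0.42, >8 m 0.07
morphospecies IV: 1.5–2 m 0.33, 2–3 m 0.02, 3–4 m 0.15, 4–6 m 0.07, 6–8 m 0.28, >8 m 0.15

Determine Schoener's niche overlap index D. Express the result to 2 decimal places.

Σ|p₁ᵢ − p₂ᵢ| = 0.27 + 0.06 + 0.17 + 0.02 + 0.14 + 0.08 = 0.74
D = 1 − ½ × 0.74 = 1 − 0.370 = 0.6300

0.63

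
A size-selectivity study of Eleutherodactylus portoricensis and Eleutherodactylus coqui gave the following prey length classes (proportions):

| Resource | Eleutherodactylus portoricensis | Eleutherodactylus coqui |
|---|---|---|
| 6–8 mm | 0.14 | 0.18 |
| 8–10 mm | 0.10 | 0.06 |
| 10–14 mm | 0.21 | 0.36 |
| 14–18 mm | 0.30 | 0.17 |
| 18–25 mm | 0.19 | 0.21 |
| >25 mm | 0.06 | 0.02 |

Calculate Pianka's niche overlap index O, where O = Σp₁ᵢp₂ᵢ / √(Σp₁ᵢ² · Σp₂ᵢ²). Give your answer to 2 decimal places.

Σ p₁ᵢp₂ᵢ = 0.0252 + 0.0060 + 0.0756 + 0.0510 + 0.0399 + 0.0012 = 0.1989
Σp_1ᵢ² = 0.14² + 0.10² + 0.21² + 0.30² + 0.19² + 0.06² = 0.0196 + 0.0100 + 0.0441 + 0.0900 + 0.0361 + 0.0036 = 0.2034
Σp_2ᵢ² = 0.18² + 0.06² + 0.36² + 0.17² + 0.21² + 0.02² = 0.0324 + 0.0036 + 0.1296 + 0.0289 + 0.0441 + 0.0004 = 0.2390
O = 0.1989 / √(0.2034 × 0.2390) = 0.1989 / 0.22048 = 0.9021

0.90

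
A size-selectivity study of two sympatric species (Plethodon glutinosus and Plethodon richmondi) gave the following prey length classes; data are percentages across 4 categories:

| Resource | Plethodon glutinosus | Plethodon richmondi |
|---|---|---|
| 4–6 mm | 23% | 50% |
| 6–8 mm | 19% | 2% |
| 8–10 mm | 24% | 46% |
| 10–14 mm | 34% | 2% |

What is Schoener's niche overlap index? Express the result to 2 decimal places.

0.51

Convert percentages to proportions (divide by 100).
Σ|p₁ᵢ − p₂ᵢ| = 0.27 + 0.17 + 0.22 + 0.32 = 0.98
D = 1 − ½ × 0.98 = 1 − 0.490 = 0.5100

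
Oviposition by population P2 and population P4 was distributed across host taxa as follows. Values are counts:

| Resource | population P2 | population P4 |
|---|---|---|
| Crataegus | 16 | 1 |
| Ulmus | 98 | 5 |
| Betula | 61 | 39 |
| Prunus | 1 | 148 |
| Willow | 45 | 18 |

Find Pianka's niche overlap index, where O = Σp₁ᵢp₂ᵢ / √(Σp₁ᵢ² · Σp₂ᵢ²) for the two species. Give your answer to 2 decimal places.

0.20

Proportions for population P2 (n=221): 16/221=0.0724, 98/221=0.4434, 61/221=0.2760, 1/221=0.0045, 45/221=0.2036
Proportions for population P4 (n=211): 1/211=0.0047, 5/211=0.0237, 39/211=0.1848, 148/211=0.7014, 18/211=0.0853
Σ p₁ᵢp₂ᵢ = 0.000340 + 0.010509 + 0.051005 + 0.003156 + 0.017367 = 0.082377
Σp_1ᵢ² = 0.0724² + 0.4434² + 0.2760² + 0.0045² + 0.2036² = 0.005242 + 0.196604 + 0.076176 + 0.000020 + 0.041453 = 0.319495
Σp_2ᵢ² = 0.0047² + 0.0237² + 0.1848² + 0.7014² + 0.0853² = 0.000022 + 0.000562 + 0.034151 + 0.491962 + 0.007276 = 0.533973
O = 0.082377 / √(0.319495 × 0.533973) = 0.082377 / 0.4130396 = 0.1994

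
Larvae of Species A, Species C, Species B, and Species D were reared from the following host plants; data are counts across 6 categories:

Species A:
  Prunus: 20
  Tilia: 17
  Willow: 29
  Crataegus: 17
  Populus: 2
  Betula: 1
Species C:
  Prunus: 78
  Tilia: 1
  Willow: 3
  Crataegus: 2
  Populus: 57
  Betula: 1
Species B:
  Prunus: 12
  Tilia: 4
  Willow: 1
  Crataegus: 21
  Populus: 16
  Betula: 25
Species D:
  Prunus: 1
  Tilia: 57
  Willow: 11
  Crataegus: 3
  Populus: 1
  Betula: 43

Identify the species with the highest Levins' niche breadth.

Proportions for Species A (n=86): 20/86=0.2326, 17/86=0.1977, 29/86=0.3372, 17/86=0.1977, 2/86=0.0233, 1/86=0.0116
Proportions for Species C (n=142): 78/142=0.5493, 1/142=0.0070, 3/142=0.0211, 2/142=0.0141, 57/142=0.4014, 1/142=0.0070
Proportions for Species B (n=79): 12/79=0.1519, 4/79=0.0506, 1/79=0.0127, 21/79=0.2658, 16/79=0.2025, 25/79=0.3165
Proportions for Species D (n=116): 1/116=0.0086, 57/116=0.4914, 11/116=0.0948, 3/116=0.0259, 1/116=0.0086, 43/116=0.3707
Σp_Aᵢ² = 0.2326² + 0.1977² + 0.3372² + 0.1977² + 0.0233² + 0.0116² = 0.054103 + 0.039085 + 0.113704 + 0.039085 + 0.000543 + 0.000135 = 0.246655
B_A = 1 / 0.246655 = 4.0542
Σp_Cᵢ² = 0.5493² + 0.0070² + 0.0211² + 0.0141² + 0.4014² + 0.0070² = 0.301730 + 0.000049 + 0.000445 + 0.000199 + 0.161122 + 0.000049 = 0.463594
B_C = 1 / 0.463594 = 2.1571
Σp_Bᵢ² = 0.1519² + 0.0506² + 0.0127² + 0.2658² + 0.2025² + 0.3165² = 0.023074 + 0.002560 + 0.000161 + 0.070650 + 0.041006 + 0.100172 = 0.237623
B_B = 1 / 0.237623 = 4.2083
Σp_Dᵢ² = 0.0086² + 0.4914² + 0.0948² + 0.0259² + 0.0086² + 0.3707² = 0.000074 + 0.241474 + 0.008987 + 0.000671 + 0.000074 + 0.137418 = 0.388698
B_D = 1 / 0.388698 = 2.5727
Highest B → broadest niche (most generalist): Species B (B = 4.21).

Species B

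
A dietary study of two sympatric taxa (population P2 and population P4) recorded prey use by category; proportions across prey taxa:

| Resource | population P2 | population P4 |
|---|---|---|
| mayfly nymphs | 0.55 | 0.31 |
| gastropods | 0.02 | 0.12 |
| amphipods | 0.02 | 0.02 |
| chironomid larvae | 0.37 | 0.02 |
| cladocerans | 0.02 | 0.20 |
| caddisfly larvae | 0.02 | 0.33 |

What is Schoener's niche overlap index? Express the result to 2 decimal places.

0.41

Σ|p₁ᵢ − p₂ᵢ| = 0.24 + 0.10 + 0.00 + 0.35 + 0.18 + 0.31 = 1.18
D = 1 − ½ × 1.18 = 1 − 0.590 = 0.4100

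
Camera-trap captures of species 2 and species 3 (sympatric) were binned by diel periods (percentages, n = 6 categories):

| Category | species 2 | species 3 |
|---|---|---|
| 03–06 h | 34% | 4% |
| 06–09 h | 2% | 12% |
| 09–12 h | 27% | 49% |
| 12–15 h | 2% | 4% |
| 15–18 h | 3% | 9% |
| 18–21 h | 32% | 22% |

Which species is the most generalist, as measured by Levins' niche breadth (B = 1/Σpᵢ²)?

Convert percentages to proportions (divide by 100).
Σp_2ᵢ² = 0.34² + 0.02² + 0.27² + 0.02² + 0.03² + 0.32² = 0.1156 + 0.0004 + 0.0729 + 0.0004 + 0.0009 + 0.1024 = 0.2926
B_2 = 1 / 0.2926 = 3.4176
Σp_3ᵢ² = 0.04² + 0.12² + 0.49² + 0.04² + 0.09² + 0.22² = 0.0016 + 0.0144 + 0.2401 + 0.0016 + 0.0081 + 0.0484 = 0.3142
B_3 = 1 / 0.3142 = 3.1827
Highest B → broadest niche (most generalist): species 2 (B = 3.42).

species 2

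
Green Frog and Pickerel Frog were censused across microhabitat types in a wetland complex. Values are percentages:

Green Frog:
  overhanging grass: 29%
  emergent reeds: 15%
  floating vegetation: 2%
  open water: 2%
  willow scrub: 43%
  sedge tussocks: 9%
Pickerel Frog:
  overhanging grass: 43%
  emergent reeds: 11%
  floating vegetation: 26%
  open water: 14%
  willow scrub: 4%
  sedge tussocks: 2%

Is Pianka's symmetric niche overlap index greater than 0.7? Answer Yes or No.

Convert percentages to proportions (divide by 100).
Σ p₁ᵢp₂ᵢ = 0.1247 + 0.0165 + 0.0052 + 0.0028 + 0.0172 + 0.0018 = 0.1682
Σp_1ᵢ² = 0.29² + 0.15² + 0.02² + 0.02² + 0.43² + 0.09² = 0.0841 + 0.0225 + 0.0004 + 0.0004 + 0.1849 + 0.0081 = 0.3004
Σp_2ᵢ² = 0.43² + 0.11² + 0.26² + 0.14² + 0.04² + 0.02² = 0.1849 + 0.0121 + 0.0676 + 0.0196 + 0.0016 + 0.0004 = 0.2862
O = 0.1682 / √(0.3004 × 0.2862) = 0.1682 / 0.29321 = 0.5737
O = 0.5737 < 0.7 → No.

No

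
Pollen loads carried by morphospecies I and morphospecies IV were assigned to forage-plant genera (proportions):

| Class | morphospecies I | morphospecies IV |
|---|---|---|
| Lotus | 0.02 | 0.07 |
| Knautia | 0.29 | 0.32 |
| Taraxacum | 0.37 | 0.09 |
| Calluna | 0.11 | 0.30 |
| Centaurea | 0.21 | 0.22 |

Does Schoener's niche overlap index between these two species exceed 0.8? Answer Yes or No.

Σ|p₁ᵢ − p₂ᵢ| = 0.05 + 0.03 + 0.28 + 0.19 + 0.01 = 0.56
D = 1 − ½ × 0.56 = 1 − 0.280 = 0.7200
D = 0.7200 < 0.8 → No.

No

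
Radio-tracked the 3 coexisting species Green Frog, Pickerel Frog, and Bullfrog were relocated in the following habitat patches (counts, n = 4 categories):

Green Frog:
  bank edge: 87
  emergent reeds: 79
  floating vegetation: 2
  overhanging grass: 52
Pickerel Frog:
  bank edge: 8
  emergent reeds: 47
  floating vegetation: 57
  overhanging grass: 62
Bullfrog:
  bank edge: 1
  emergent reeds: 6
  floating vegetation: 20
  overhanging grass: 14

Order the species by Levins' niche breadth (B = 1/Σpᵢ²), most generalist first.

Proportions for Green Frog (n=220): 87/220=0.3955, 79/220=0.3591, 2/220=0.0091, 52/220=0.2364
Proportions for Pickerel Frog (n=174): 8/174=0.0460, 47/174=0.2701, 57/174=0.3276, 62/174=0.3563
Proportions for Bullfrog (n=41): 1/41=0.0244, 6/41=0.1463, 20/41=0.4878, 14/41=0.3415
Σp_Greeᵢ² = 0.3955² + 0.3591² + 0.0091² + 0.2364² = 0.156420 + 0.128953 + 0.000083 + 0.055885 = 0.341341
B_Gree = 1 / 0.341341 = 2.9296
Σp_Pickᵢ² = 0.0460² + 0.2701² + 0.3276² + 0.3563² = 0.002116 + 0.072954 + 0.107322 + 0.126950 = 0.309342
B_Pick = 1 / 0.309342 = 3.2327
Σp_Bullᵢ² = 0.0244² + 0.1463² + 0.4878² + 0.3415² = 0.000595 + 0.021404 + 0.237949 + 0.116622 = 0.376570
B_Bull = 1 / 0.376570 = 2.6555
Ranking by B (broadest → narrowest): Pickerel Frog (3.23) > Green Frog (2.93) > Bullfrog (2.66)

Pickerel Frog > Green Frog > Bullfrog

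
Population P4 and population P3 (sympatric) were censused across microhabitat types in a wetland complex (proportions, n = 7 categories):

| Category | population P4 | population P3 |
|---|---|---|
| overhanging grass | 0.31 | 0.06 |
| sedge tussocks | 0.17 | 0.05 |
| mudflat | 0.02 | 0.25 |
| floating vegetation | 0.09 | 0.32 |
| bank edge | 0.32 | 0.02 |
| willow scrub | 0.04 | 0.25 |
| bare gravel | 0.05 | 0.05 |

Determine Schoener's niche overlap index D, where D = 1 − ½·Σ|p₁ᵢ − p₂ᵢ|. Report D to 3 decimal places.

Σ|p₁ᵢ − p₂ᵢ| = 0.25 + 0.12 + 0.23 + 0.23 + 0.30 + 0.21 + 0.00 = 1.34
D = 1 − ½ × 1.34 = 1 − 0.670 = 0.33000

0.330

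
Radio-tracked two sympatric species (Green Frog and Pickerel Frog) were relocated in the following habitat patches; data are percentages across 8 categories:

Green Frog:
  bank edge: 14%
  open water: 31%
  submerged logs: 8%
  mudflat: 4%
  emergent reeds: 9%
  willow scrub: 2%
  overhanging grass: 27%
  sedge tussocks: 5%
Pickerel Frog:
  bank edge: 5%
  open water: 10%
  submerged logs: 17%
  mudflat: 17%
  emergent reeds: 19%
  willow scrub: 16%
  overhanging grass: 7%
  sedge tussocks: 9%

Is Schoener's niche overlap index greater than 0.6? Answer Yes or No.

Convert percentages to proportions (divide by 100).
Σ|p₁ᵢ − p₂ᵢ| = 0.09 + 0.21 + 0.09 + 0.13 + 0.10 + 0.14 + 0.20 + 0.04 = 1.00
D = 1 − ½ × 1.00 = 1 − 0.500 = 0.5000
D = 0.5000 < 0.6 → No.

No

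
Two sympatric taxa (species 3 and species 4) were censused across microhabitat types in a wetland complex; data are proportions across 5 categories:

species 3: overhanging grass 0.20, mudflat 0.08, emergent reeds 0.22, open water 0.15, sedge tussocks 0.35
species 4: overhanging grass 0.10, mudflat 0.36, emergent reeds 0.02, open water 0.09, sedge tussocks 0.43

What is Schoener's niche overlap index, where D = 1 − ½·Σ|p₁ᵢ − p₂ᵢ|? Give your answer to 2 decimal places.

Σ|p₁ᵢ − p₂ᵢ| = 0.10 + 0.28 + 0.20 + 0.06 + 0.08 = 0.72
D = 1 − ½ × 0.72 = 1 − 0.360 = 0.6400

0.64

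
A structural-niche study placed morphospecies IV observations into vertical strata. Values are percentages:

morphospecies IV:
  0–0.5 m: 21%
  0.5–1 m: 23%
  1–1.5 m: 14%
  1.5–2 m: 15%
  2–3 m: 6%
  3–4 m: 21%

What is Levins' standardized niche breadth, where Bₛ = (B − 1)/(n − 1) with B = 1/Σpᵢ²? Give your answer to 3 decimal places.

Convert percentages to proportions (divide by 100).
Σpᵢ² = 0.21² + 0.23² + 0.14² + 0.15² + 0.06² + 0.21² = 0.0441 + 0.0529 + 0.0196 + 0.0225 + 0.0036 + 0.0441 = 0.1868
B = 1 / 0.1868 = 5.35332
Bₛ = (B − 1)/(n − 1) = (5.35332 − 1)/(6 − 1) = 4.35332/5 = 0.87066

0.871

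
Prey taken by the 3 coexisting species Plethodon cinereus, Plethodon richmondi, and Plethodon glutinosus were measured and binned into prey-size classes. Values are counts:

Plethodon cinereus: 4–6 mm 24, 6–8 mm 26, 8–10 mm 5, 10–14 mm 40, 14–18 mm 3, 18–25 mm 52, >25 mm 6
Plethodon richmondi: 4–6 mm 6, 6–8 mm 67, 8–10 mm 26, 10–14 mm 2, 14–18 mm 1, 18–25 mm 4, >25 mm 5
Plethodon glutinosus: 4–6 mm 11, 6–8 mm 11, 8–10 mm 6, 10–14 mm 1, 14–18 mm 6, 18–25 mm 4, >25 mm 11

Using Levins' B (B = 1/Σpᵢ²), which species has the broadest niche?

Proportions for Plethodon cinereus (n=156): 24/156=0.1538, 26/156=0.1667, 5/156=0.0321, 40/156=0.2564, 3/156=0.0192, 52/156=0.3333, 6/156=0.0385
Proportions for Plethodon richmondi (n=111): 6/111=0.0541, 67/111=0.6036, 26/111=0.2342, 2/111=0.0180, 1/111=0.0090, 4/111=0.0360, 5/111=0.0450
Proportions for Plethodon glutinosus (n=50): 11/50=0.2200, 11/50=0.2200, 6/50=0.1200, 1/50=0.0200, 6/50=0.1200, 4/50=0.0800, 11/50=0.2200
Σp_cineᵢ² = 0.1538² + 0.1667² + 0.0321² + 0.2564² + 0.0192² + 0.3333² + 0.0385² = 0.023654 + 0.027789 + 0.001030 + 0.065741 + 0.000369 + 0.111089 + 0.001482 = 0.231154
B_cine = 1 / 0.231154 = 4.3261
Σp_richᵢ² = 0.0541² + 0.6036² + 0.2342² + 0.0180² + 0.0090² + 0.0360² + 0.0450² = 0.002927 + 0.364333 + 0.054850 + 0.000324 + 0.000081 + 0.001296 + 0.002025 = 0.425836
B_rich = 1 / 0.425836 = 2.3483
Σp_glutᵢ² = 0.2200² + 0.2200² + 0.1200² + 0.0200² + 0.1200² + 0.0800² + 0.2200² = 0.048400 + 0.048400 + 0.014400 + 0.000400 + 0.014400 + 0.006400 + 0.048400 = 0.180800
B_glut = 1 / 0.180800 = 5.5310
Highest B → broadest niche (most generalist): Plethodon glutinosus (B = 5.53).

Plethodon glutinosus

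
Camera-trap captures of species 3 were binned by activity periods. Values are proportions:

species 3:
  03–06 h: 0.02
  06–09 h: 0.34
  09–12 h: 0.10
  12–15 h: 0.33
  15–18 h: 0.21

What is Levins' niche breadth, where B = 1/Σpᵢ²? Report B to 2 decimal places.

Σpᵢ² = 0.02² + 0.34² + 0.10² + 0.33² + 0.21² = 0.0004 + 0.1156 + 0.0100 + 0.1089 + 0.0441 = 0.2790
B = 1 / 0.2790 = 3.5842

3.58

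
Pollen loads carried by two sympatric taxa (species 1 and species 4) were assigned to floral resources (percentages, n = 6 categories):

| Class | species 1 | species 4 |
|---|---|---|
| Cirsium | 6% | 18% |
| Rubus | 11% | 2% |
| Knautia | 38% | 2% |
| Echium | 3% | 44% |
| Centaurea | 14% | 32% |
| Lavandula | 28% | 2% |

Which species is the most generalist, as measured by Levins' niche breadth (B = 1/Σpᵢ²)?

Convert percentages to proportions (divide by 100).
Σp_1ᵢ² = 0.06² + 0.11² + 0.38² + 0.03² + 0.14² + 0.28² = 0.0036 + 0.0121 + 0.1444 + 0.0009 + 0.0196 + 0.0784 = 0.2590
B_1 = 1 / 0.2590 = 3.8610
Σp_4ᵢ² = 0.18² + 0.02² + 0.02² + 0.44² + 0.32² + 0.02² = 0.0324 + 0.0004 + 0.0004 + 0.1936 + 0.1024 + 0.0004 = 0.3296
B_4 = 1 / 0.3296 = 3.0340
Highest B → broadest niche (most generalist): species 1 (B = 3.86).

species 1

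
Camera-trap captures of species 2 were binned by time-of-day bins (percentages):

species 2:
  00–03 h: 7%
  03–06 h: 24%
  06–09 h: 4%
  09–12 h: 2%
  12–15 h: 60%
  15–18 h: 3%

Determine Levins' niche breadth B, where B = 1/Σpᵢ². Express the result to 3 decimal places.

2.351

Convert percentages to proportions (divide by 100).
Σpᵢ² = 0.07² + 0.24² + 0.04² + 0.02² + 0.60² + 0.03² = 0.0049 + 0.0576 + 0.0016 + 0.0004 + 0.3600 + 0.0009 = 0.4254
B = 1 / 0.4254 = 2.35073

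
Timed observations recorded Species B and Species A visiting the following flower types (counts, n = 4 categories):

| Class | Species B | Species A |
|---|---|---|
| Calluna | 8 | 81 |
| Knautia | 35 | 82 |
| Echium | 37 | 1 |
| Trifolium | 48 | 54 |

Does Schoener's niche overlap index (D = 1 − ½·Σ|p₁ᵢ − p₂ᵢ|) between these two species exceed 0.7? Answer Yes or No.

Proportions for Species B (n=128): 8/128=0.0625, 35/128=0.2734, 37/128=0.2891, 48/128=0.3750
Proportions for Species A (n=218): 81/218=0.3716, 82/218=0.3761, 1/218=0.0046, 54/218=0.2477
Σ|p₁ᵢ − p₂ᵢ| = 0.3091 + 0.1027 + 0.2845 + 0.1273 = 0.8236
D = 1 − ½ × 0.8236 = 1 − 0.41180 = 0.58820
D = 0.58820 < 0.7 → No.

No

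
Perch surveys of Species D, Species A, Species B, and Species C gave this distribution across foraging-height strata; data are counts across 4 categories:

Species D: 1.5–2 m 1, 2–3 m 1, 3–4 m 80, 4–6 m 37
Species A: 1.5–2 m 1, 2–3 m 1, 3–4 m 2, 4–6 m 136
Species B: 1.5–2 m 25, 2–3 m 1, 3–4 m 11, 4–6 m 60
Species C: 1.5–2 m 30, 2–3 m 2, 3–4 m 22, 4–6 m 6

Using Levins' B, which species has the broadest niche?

Species C

Proportions for Species D (n=119): 1/119=0.0084, 1/119=0.0084, 80/119=0.6723, 37/119=0.3109
Proportions for Species A (n=140): 1/140=0.0071, 1/140=0.0071, 2/140=0.0143, 136/140=0.9714
Proportions for Species B (n=97): 25/97=0.2577, 1/97=0.0103, 11/97=0.1134, 60/97=0.6186
Proportions for Species C (n=60): 30/60=0.5000, 2/60=0.0333, 22/60=0.3667, 6/60=0.1000
Σp_Dᵢ² = 0.0084² + 0.0084² + 0.6723² + 0.3109² = 0.000071 + 0.000071 + 0.451987 + 0.096659 = 0.548788
B_D = 1 / 0.548788 = 1.8222
Σp_Aᵢ² = 0.0071² + 0.0071² + 0.0143² + 0.9714² = 0.000050 + 0.000050 + 0.000204 + 0.943618 = 0.943922
B_A = 1 / 0.943922 = 1.0594
Σp_Bᵢ² = 0.2577² + 0.0103² + 0.1134² + 0.6186² = 0.066409 + 0.000106 + 0.012860 + 0.382666 = 0.462041
B_B = 1 / 0.462041 = 2.1643
Σp_Cᵢ² = 0.5000² + 0.0333² + 0.3667² + 0.1000² = 0.250000 + 0.001109 + 0.134469 + 0.010000 = 0.395578
B_C = 1 / 0.395578 = 2.5279
Highest B → broadest niche (most generalist): Species C (B = 2.53).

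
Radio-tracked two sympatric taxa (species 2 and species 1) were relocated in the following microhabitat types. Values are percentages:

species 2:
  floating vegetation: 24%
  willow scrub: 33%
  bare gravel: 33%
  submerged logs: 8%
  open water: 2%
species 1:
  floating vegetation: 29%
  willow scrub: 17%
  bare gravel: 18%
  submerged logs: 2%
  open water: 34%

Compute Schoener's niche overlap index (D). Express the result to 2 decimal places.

Convert percentages to proportions (divide by 100).
Σ|p₁ᵢ − p₂ᵢ| = 0.05 + 0.16 + 0.15 + 0.06 + 0.32 = 0.74
D = 1 − ½ × 0.74 = 1 − 0.370 = 0.6300

0.63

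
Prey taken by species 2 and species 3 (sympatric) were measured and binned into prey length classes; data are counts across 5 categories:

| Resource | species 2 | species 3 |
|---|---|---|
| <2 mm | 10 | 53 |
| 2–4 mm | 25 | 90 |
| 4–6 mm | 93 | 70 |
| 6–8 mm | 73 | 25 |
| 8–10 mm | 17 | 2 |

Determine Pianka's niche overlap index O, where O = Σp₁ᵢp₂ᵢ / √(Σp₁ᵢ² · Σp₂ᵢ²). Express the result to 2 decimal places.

Proportions for species 2 (n=218): 10/218=0.0459, 25/218=0.1147, 93/218=0.4266, 73/218=0.3349, 17/218=0.0780
Proportions for species 3 (n=240): 53/240=0.2208, 90/240=0.3750, 70/240=0.2917, 25/240=0.1042, 2/240=0.0083
Σ p₁ᵢp₂ᵢ = 0.010135 + 0.043013 + 0.124439 + 0.034897 + 0.000647 = 0.213131
Σp_1ᵢ² = 0.0459² + 0.1147² + 0.4266² + 0.3349² + 0.0780² = 0.002107 + 0.013156 + 0.181988 + 0.112158 + 0.006084 = 0.315493
Σp_2ᵢ² = 0.2208² + 0.3750² + 0.2917² + 0.1042² + 0.0083² = 0.048753 + 0.140625 + 0.085089 + 0.010858 + 0.000069 = 0.285394
O = 0.213131 / √(0.315493 × 0.285394) = 0.213131 / 0.3000663 = 0.7103

0.71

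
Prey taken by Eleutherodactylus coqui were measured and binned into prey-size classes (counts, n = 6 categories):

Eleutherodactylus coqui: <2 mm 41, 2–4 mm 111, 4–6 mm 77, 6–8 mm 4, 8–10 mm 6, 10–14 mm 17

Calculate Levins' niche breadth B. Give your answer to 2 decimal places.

Proportions for Eleutherodactylus coqui (n=256): 41/256=0.1602, 111/256=0.4336, 77/256=0.3008, 4/256=0.0156, 6/256=0.0234, 17/256=0.0664
Σpᵢ² = 0.1602² + 0.4336² + 0.3008² + 0.0156² + 0.0234² + 0.0664² = 0.025664 + 0.188009 + 0.090481 + 0.000243 + 0.000548 + 0.004409 = 0.309354
B = 1 / 0.309354 = 3.2325

3.23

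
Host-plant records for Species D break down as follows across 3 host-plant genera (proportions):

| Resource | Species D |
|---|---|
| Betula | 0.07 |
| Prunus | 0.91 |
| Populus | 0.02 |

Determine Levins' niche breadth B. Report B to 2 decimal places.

1.20

Σpᵢ² = 0.07² + 0.91² + 0.02² = 0.0049 + 0.8281 + 0.0004 = 0.8334
B = 1 / 0.8334 = 1.1999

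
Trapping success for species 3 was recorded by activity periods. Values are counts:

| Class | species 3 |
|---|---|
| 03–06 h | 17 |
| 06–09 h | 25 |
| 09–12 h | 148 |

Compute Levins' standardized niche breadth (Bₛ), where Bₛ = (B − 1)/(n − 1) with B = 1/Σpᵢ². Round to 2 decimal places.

Proportions for species 3 (n=190): 17/190=0.0895, 25/190=0.1316, 148/190=0.7789
Σpᵢ² = 0.0895² + 0.1316² + 0.7789² = 0.008010 + 0.017319 + 0.606685 = 0.632014
B = 1 / 0.632014 = 1.5822
Bₛ = (B − 1)/(n − 1) = (1.5822 − 1)/(3 − 1) = 0.5822/2 = 0.2911

0.29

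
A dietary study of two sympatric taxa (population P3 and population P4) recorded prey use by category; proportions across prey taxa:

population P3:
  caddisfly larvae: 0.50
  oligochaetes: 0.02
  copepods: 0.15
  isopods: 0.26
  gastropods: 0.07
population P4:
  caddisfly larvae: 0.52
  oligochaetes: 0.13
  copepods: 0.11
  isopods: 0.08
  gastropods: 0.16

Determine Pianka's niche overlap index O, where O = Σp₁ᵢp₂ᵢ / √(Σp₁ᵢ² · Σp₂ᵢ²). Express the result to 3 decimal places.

Σ p₁ᵢp₂ᵢ = 0.2600 + 0.0026 + 0.0165 + 0.0208 + 0.0112 = 0.3111
Σp_1ᵢ² = 0.50² + 0.02² + 0.15² + 0.26² + 0.07² = 0.2500 + 0.0004 + 0.0225 + 0.0676 + 0.0049 = 0.3454
Σp_2ᵢ² = 0.52² + 0.13² + 0.11² + 0.08² + 0.16² = 0.2704 + 0.0169 + 0.0121 + 0.0064 + 0.0256 = 0.3314
O = 0.3111 / √(0.3454 × 0.3314) = 0.3111 / 0.338328 = 0.91952

0.920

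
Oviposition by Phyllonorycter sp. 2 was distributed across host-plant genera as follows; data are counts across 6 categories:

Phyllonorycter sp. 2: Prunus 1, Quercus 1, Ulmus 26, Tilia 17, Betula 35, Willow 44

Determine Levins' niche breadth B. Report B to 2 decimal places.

3.72

Proportions for Phyllonorycter sp. 2 (n=124): 1/124=0.0081, 1/124=0.0081, 26/124=0.2097, 17/124=0.1371, 35/124=0.2823, 44/124=0.3548
Σpᵢ² = 0.0081² + 0.0081² + 0.2097² + 0.1371² + 0.2823² + 0.3548² = 0.000066 + 0.000066 + 0.043974 + 0.018796 + 0.079693 + 0.125883 = 0.268478
B = 1 / 0.268478 = 3.7247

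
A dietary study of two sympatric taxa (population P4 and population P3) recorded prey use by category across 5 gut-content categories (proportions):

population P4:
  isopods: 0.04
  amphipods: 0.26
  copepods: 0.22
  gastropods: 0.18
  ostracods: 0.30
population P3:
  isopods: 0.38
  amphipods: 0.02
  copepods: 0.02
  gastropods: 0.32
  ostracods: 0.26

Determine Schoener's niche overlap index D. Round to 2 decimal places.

Σ|p₁ᵢ − p₂ᵢ| = 0.34 + 0.24 + 0.20 + 0.14 + 0.04 = 0.96
D = 1 − ½ × 0.96 = 1 − 0.480 = 0.5200

0.52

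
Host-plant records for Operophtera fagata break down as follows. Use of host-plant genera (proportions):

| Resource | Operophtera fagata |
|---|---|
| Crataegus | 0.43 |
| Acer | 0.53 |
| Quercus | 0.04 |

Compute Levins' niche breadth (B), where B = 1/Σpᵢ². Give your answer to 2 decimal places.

2.14

Σpᵢ² = 0.43² + 0.53² + 0.04² = 0.1849 + 0.2809 + 0.0016 = 0.4674
B = 1 / 0.4674 = 2.1395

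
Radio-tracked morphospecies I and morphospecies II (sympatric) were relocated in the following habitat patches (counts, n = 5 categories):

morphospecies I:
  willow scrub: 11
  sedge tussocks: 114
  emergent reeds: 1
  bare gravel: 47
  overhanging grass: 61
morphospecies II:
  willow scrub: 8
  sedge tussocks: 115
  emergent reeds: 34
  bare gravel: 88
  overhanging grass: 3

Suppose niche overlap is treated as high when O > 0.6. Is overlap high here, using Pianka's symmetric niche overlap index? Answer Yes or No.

Proportions for morphospecies I (n=234): 11/234=0.0470, 114/234=0.4872, 1/234=0.0043, 47/234=0.2009, 61/234=0.2607
Proportions for morphospecies II (n=248): 8/248=0.0323, 115/248=0.4637, 34/248=0.1371, 88/248=0.3548, 3/248=0.0121
Σ p₁ᵢp₂ᵢ = 0.001518 + 0.225915 + 0.000590 + 0.071279 + 0.003154 = 0.302456
Σp_1ᵢ² = 0.0470² + 0.4872² + 0.0043² + 0.2009² + 0.2607² = 0.002209 + 0.237364 + 0.000018 + 0.040361 + 0.067964 = 0.347916
Σp_2ᵢ² = 0.0323² + 0.4637² + 0.1371² + 0.3548² + 0.0121² = 0.001043 + 0.215018 + 0.018796 + 0.125883 + 0.000146 = 0.360886
O = 0.302456 / √(0.347916 × 0.360886) = 0.302456 / 0.3543417 = 0.8536
O = 0.8536 > 0.6 → Yes.

Yes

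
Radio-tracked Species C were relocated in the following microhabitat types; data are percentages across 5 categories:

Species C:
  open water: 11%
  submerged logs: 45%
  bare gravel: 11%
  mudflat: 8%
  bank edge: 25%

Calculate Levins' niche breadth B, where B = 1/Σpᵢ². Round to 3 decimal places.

3.383

Convert percentages to proportions (divide by 100).
Σpᵢ² = 0.11² + 0.45² + 0.11² + 0.08² + 0.25² = 0.0121 + 0.2025 + 0.0121 + 0.0064 + 0.0625 = 0.2956
B = 1 / 0.2956 = 3.38295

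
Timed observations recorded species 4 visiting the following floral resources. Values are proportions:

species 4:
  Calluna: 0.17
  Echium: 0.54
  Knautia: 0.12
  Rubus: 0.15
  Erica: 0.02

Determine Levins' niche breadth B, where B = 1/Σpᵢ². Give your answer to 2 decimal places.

2.79

Σpᵢ² = 0.17² + 0.54² + 0.12² + 0.15² + 0.02² = 0.0289 + 0.2916 + 0.0144 + 0.0225 + 0.0004 = 0.3578
B = 1 / 0.3578 = 2.7949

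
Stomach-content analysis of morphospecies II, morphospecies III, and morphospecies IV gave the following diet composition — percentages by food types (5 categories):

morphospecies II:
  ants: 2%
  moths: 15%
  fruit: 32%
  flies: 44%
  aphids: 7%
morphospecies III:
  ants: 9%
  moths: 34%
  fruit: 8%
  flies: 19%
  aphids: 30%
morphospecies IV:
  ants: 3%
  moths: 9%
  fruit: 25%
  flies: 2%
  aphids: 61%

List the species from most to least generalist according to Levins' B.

Convert percentages to proportions (divide by 100).
Σp_IIᵢ² = 0.02² + 0.15² + 0.32² + 0.44² + 0.07² = 0.0004 + 0.0225 + 0.1024 + 0.1936 + 0.0049 = 0.3238
B_II = 1 / 0.3238 = 3.0883
Σp_IIIᵢ² = 0.09² + 0.34² + 0.08² + 0.19² + 0.30² = 0.0081 + 0.1156 + 0.0064 + 0.0361 + 0.0900 = 0.2562
B_III = 1 / 0.2562 = 3.9032
Σp_IVᵢ² = 0.03² + 0.09² + 0.25² + 0.02² + 0.61² = 0.0009 + 0.0081 + 0.0625 + 0.0004 + 0.3721 = 0.4440
B_IV = 1 / 0.4440 = 2.2523
Ranking by B (broadest → narrowest): morphospecies III (3.90) > morphospecies II (3.09) > morphospecies IV (2.25)

morphospecies III > morphospecies II > morphospecies IV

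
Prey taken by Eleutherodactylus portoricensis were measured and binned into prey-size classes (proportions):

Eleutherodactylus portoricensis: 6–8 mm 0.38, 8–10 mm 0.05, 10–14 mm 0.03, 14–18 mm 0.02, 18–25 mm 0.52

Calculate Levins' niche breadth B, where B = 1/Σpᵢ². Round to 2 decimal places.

2.39

Σpᵢ² = 0.38² + 0.05² + 0.03² + 0.02² + 0.52² = 0.1444 + 0.0025 + 0.0009 + 0.0004 + 0.2704 = 0.4186
B = 1 / 0.4186 = 2.3889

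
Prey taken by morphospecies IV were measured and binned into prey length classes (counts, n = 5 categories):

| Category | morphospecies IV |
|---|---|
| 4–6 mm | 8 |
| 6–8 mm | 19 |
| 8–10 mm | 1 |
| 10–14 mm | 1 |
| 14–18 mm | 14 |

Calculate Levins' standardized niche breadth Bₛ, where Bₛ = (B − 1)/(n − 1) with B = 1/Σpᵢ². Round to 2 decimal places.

0.49

Proportions for morphospecies IV (n=43): 8/43=0.1860, 19/43=0.4419, 1/43=0.0233, 1/43=0.0233, 14/43=0.3256
Σpᵢ² = 0.1860² + 0.4419² + 0.0233² + 0.0233² + 0.3256² = 0.034596 + 0.195276 + 0.000543 + 0.000543 + 0.106015 = 0.336973
B = 1 / 0.336973 = 2.9676
Bₛ = (B − 1)/(n − 1) = (2.9676 − 1)/(5 − 1) = 1.9676/4 = 0.4919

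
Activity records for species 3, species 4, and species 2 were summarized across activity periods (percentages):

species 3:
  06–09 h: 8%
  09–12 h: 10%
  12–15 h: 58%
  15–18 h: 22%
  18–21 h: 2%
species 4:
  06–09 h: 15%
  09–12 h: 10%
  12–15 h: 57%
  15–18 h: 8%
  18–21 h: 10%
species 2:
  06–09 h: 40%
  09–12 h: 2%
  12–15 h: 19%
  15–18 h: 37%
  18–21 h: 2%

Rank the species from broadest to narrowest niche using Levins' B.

species 2 > species 4 > species 3

Convert percentages to proportions (divide by 100).
Σp_3ᵢ² = 0.08² + 0.10² + 0.58² + 0.22² + 0.02² = 0.0064 + 0.0100 + 0.3364 + 0.0484 + 0.0004 = 0.4016
B_3 = 1 / 0.4016 = 2.4900
Σp_4ᵢ² = 0.15² + 0.10² + 0.57² + 0.08² + 0.10² = 0.0225 + 0.0100 + 0.3249 + 0.0064 + 0.0100 = 0.3738
B_4 = 1 / 0.3738 = 2.6752
Σp_2ᵢ² = 0.40² + 0.02² + 0.19² + 0.37² + 0.02² = 0.1600 + 0.0004 + 0.0361 + 0.1369 + 0.0004 = 0.3338
B_2 = 1 / 0.3338 = 2.9958
Ranking by B (broadest → narrowest): species 2 (3.00) > species 4 (2.68) > species 3 (2.49)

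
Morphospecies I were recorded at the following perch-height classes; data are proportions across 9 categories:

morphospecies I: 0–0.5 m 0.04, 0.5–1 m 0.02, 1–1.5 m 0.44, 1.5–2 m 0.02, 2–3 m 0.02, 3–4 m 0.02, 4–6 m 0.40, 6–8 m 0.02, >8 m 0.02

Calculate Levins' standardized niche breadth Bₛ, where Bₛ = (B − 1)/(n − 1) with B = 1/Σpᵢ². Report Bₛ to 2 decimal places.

Σpᵢ² = 0.04² + 0.02² + 0.44² + 0.02² + 0.02² + 0.02² + 0.40² + 0.02² + 0.02² = 0.0016 + 0.0004 + 0.1936 + 0.0004 + 0.0004 + 0.0004 + 0.1600 + 0.0004 + 0.0004 = 0.3576
B = 1 / 0.3576 = 2.7964
Bₛ = (B − 1)/(n − 1) = (2.7964 − 1)/(9 − 1) = 1.7964/8 = 0.2246

0.22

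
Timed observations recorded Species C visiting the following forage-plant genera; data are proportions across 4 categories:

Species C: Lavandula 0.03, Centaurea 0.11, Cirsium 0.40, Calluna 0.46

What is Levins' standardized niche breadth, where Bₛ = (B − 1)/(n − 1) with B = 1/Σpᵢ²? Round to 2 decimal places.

Σpᵢ² = 0.03² + 0.11² + 0.40² + 0.46² = 0.0009 + 0.0121 + 0.1600 + 0.2116 = 0.3846
B = 1 / 0.3846 = 2.6001
Bₛ = (B − 1)/(n − 1) = (2.6001 − 1)/(4 − 1) = 1.6001/3 = 0.5334

0.53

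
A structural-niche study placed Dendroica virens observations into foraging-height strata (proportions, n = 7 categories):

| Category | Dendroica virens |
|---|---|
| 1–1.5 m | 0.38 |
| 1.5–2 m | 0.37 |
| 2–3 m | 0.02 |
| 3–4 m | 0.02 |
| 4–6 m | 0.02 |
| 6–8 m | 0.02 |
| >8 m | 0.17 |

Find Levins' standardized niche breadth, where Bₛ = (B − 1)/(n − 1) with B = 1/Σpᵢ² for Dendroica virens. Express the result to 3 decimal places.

Σpᵢ² = 0.38² + 0.37² + 0.02² + 0.02² + 0.02² + 0.02² + 0.17² = 0.1444 + 0.1369 + 0.0004 + 0.0004 + 0.0004 + 0.0004 + 0.0289 = 0.3118
B = 1 / 0.3118 = 3.20718
Bₛ = (B − 1)/(n − 1) = (3.20718 − 1)/(7 − 1) = 2.20718/6 = 0.36786

0.368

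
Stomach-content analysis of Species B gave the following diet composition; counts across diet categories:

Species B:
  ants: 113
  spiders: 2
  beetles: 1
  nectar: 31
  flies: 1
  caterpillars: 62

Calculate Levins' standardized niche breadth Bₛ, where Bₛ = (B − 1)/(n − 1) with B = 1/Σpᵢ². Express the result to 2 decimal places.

0.30

Proportions for Species B (n=210): 113/210=0.5381, 2/210=0.0095, 1/210=0.0048, 31/210=0.1476, 1/210=0.0048, 62/210=0.2952
Σpᵢ² = 0.5381² + 0.0095² + 0.0048² + 0.1476² + 0.0048² + 0.2952² = 0.289552 + 0.000090 + 0.000023 + 0.021786 + 0.000023 + 0.087143 = 0.398617
B = 1 / 0.398617 = 2.5087
Bₛ = (B − 1)/(n − 1) = (2.5087 − 1)/(6 − 1) = 1.5087/5 = 0.3017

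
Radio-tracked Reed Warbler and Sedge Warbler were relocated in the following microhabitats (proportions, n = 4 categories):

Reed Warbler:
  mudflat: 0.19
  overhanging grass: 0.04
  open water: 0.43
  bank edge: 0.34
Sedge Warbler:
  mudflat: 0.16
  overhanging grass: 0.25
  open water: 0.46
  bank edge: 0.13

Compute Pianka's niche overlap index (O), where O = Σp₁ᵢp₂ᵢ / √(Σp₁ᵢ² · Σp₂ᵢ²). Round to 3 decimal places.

Σ p₁ᵢp₂ᵢ = 0.0304 + 0.0100 + 0.1978 + 0.0442 = 0.2824
Σp_1ᵢ² = 0.19² + 0.04² + 0.43² + 0.34² = 0.0361 + 0.0016 + 0.1849 + 0.1156 = 0.3382
Σp_2ᵢ² = 0.16² + 0.25² + 0.46² + 0.13² = 0.0256 + 0.0625 + 0.2116 + 0.0169 = 0.3166
O = 0.2824 / √(0.3382 × 0.3166) = 0.2824 / 0.327222 = 0.86302

0.863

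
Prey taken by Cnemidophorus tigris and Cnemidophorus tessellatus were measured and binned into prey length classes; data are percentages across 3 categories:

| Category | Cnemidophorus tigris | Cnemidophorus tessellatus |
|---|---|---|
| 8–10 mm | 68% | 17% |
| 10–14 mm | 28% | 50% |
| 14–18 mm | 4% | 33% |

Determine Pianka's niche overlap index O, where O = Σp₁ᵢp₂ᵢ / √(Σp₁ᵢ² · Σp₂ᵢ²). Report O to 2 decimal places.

Convert percentages to proportions (divide by 100).
Σ p₁ᵢp₂ᵢ = 0.1156 + 0.1400 + 0.0132 = 0.2688
Σp_1ᵢ² = 0.68² + 0.28² + 0.04² = 0.4624 + 0.0784 + 0.0016 = 0.5424
Σp_2ᵢ² = 0.17² + 0.50² + 0.33² = 0.0289 + 0.2500 + 0.1089 = 0.3878
O = 0.2688 / √(0.5424 × 0.3878) = 0.2688 / 0.45863 = 0.5861

0.59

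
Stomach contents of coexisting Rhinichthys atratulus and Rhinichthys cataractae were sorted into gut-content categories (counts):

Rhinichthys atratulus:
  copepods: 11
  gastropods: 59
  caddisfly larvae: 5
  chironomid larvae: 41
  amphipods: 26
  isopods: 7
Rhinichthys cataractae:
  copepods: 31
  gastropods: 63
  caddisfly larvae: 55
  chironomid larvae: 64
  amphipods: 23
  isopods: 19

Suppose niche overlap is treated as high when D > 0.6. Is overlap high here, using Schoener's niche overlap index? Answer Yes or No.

Yes

Proportions for Rhinichthys atratulus (n=149): 11/149=0.0738, 59/149=0.3960, 5/149=0.0336, 41/149=0.2752, 26/149=0.1745, 7/149=0.0470
Proportions for Rhinichthys cataractae (n=255): 31/255=0.1216, 63/255=0.2471, 55/255=0.2157, 64/255=0.2510, 23/255=0.0902, 19/255=0.0745
Σ|p₁ᵢ − p₂ᵢ| = 0.0478 + 0.1489 + 0.1821 + 0.0242 + 0.0843 + 0.0275 = 0.5148
D = 1 − ½ × 0.5148 = 1 − 0.25740 = 0.74260
D = 0.74260 > 0.6 → Yes.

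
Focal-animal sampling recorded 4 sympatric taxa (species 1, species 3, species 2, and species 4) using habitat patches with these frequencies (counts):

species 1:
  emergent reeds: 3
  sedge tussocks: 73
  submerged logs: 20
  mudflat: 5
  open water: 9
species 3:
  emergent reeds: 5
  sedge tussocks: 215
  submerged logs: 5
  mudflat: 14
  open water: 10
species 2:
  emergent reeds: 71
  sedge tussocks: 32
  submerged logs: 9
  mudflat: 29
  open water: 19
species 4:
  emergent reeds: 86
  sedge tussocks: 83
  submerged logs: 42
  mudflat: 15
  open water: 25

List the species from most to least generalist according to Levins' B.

species 4 > species 2 > species 1 > species 3

Proportions for species 1 (n=110): 3/110=0.0273, 73/110=0.6636, 20/110=0.1818, 5/110=0.0455, 9/110=0.0818
Proportions for species 3 (n=249): 5/249=0.0201, 215/249=0.8635, 5/249=0.0201, 14/249=0.0562, 10/249=0.0402
Proportions for species 2 (n=160): 71/160=0.4438, 32/160=0.2000, 9/160=0.0563, 29/160=0.1813, 19/160=0.1188
Proportions for species 4 (n=251): 86/251=0.3426, 83/251=0.3307, 42/251=0.1673, 15/251=0.0598, 25/251=0.0996
Σp_1ᵢ² = 0.0273² + 0.6636² + 0.1818² + 0.0455² + 0.0818² = 0.000745 + 0.440365 + 0.033051 + 0.002070 + 0.006691 = 0.482922
B_1 = 1 / 0.482922 = 2.0707
Σp_3ᵢ² = 0.0201² + 0.8635² + 0.0201² + 0.0562² + 0.0402² = 0.000404 + 0.745632 + 0.000404 + 0.003158 + 0.001616 = 0.751214
B_3 = 1 / 0.751214 = 1.3312
Σp_2ᵢ² = 0.4438² + 0.2000² + 0.0563² + 0.1813² + 0.1188² = 0.196958 + 0.040000 + 0.003170 + 0.032870 + 0.014113 = 0.287111
B_2 = 1 / 0.287111 = 3.4830
Σp_4ᵢ² = 0.3426² + 0.3307² + 0.1673² + 0.0598² + 0.0996² = 0.117375 + 0.109362 + 0.027989 + 0.003576 + 0.009920 = 0.268222
B_4 = 1 / 0.268222 = 3.7283
Ranking by B (broadest → narrowest): species 4 (3.73) > species 2 (3.48) > species 1 (2.07) > species 3 (1.33)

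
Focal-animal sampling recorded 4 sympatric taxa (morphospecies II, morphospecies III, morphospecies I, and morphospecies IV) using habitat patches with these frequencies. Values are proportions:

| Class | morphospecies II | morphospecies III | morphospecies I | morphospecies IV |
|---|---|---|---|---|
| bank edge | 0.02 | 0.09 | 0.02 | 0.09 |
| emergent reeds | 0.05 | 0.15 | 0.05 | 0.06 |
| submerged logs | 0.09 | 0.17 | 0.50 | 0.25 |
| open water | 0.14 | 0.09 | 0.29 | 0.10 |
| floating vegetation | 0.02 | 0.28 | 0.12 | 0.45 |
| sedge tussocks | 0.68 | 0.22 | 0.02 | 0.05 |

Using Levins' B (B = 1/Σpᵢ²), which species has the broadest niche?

morphospecies III

Σp_IIᵢ² = 0.02² + 0.05² + 0.09² + 0.14² + 0.02² + 0.68² = 0.0004 + 0.0025 + 0.0081 + 0.0196 + 0.0004 + 0.4624 = 0.4934
B_II = 1 / 0.4934 = 2.0268
Σp_IIIᵢ² = 0.09² + 0.15² + 0.17² + 0.09² + 0.28² + 0.22² = 0.0081 + 0.0225 + 0.0289 + 0.0081 + 0.0784 + 0.0484 = 0.1944
B_III = 1 / 0.1944 = 5.1440
Σp_Iᵢ² = 0.02² + 0.05² + 0.50² + 0.29² + 0.12² + 0.02² = 0.0004 + 0.0025 + 0.2500 + 0.0841 + 0.0144 + 0.0004 = 0.3518
B_I = 1 / 0.3518 = 2.8425
Σp_IVᵢ² = 0.09² + 0.06² + 0.25² + 0.10² + 0.45² + 0.05² = 0.0081 + 0.0036 + 0.0625 + 0.0100 + 0.2025 + 0.0025 = 0.2892
B_IV = 1 / 0.2892 = 3.4578
Highest B → broadest niche (most generalist): morphospecies III (B = 5.14).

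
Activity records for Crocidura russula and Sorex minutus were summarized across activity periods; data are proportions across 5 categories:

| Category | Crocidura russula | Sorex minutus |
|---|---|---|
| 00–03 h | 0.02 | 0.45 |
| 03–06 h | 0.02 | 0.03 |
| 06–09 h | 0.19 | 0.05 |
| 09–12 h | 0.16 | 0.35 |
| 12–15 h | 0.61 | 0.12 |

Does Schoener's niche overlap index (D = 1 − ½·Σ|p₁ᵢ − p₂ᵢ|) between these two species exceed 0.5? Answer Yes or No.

Σ|p₁ᵢ − p₂ᵢ| = 0.43 + 0.01 + 0.14 + 0.19 + 0.49 = 1.26
D = 1 − ½ × 1.26 = 1 − 0.630 = 0.3700
D = 0.3700 < 0.5 → No.

No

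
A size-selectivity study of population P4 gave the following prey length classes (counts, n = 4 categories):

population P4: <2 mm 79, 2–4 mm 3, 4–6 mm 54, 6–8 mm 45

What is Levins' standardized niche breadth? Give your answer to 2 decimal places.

Proportions for population P4 (n=181): 79/181=0.4365, 3/181=0.0166, 54/181=0.2983, 45/181=0.2486
Σpᵢ² = 0.4365² + 0.0166² + 0.2983² + 0.2486² = 0.190532 + 0.000276 + 0.088983 + 0.061802 = 0.341593
B = 1 / 0.341593 = 2.9275
Bₛ = (B − 1)/(n − 1) = (2.9275 − 1)/(4 − 1) = 1.9275/3 = 0.6425

0.64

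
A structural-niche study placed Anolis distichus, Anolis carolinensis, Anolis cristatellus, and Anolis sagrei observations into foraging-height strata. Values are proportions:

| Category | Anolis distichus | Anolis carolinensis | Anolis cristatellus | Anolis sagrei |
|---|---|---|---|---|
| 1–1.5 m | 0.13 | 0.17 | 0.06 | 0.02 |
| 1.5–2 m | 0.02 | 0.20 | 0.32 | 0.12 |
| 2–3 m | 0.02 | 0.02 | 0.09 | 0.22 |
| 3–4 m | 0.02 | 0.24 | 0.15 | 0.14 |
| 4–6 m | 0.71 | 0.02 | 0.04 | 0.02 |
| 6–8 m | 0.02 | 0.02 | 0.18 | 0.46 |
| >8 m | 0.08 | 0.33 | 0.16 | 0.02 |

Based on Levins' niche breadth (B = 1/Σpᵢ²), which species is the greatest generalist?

Σp_distᵢ² = 0.13² + 0.02² + 0.02² + 0.02² + 0.71² + 0.02² + 0.08² = 0.0169 + 0.0004 + 0.0004 + 0.0004 + 0.5041 + 0.0004 + 0.0064 = 0.5290
B_dist = 1 / 0.5290 = 1.8904
Σp_caroᵢ² = 0.17² + 0.20² + 0.02² + 0.24² + 0.02² + 0.02² + 0.33² = 0.0289 + 0.0400 + 0.0004 + 0.0576 + 0.0004 + 0.0004 + 0.1089 = 0.2366
B_caro = 1 / 0.2366 = 4.2265
Σp_crisᵢ² = 0.06² + 0.32² + 0.09² + 0.15² + 0.04² + 0.18² + 0.16² = 0.0036 + 0.1024 + 0.0081 + 0.0225 + 0.0016 + 0.0324 + 0.0256 = 0.1962
B_cris = 1 / 0.1962 = 5.0968
Σp_sagrᵢ² = 0.02² + 0.12² + 0.22² + 0.14² + 0.02² + 0.46² + 0.02² = 0.0004 + 0.0144 + 0.0484 + 0.0196 + 0.0004 + 0.2116 + 0.0004 = 0.2952
B_sagr = 1 / 0.2952 = 3.3875
Highest B → broadest niche (most generalist): Anolis cristatellus (B = 5.10).

Anolis cristatellus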